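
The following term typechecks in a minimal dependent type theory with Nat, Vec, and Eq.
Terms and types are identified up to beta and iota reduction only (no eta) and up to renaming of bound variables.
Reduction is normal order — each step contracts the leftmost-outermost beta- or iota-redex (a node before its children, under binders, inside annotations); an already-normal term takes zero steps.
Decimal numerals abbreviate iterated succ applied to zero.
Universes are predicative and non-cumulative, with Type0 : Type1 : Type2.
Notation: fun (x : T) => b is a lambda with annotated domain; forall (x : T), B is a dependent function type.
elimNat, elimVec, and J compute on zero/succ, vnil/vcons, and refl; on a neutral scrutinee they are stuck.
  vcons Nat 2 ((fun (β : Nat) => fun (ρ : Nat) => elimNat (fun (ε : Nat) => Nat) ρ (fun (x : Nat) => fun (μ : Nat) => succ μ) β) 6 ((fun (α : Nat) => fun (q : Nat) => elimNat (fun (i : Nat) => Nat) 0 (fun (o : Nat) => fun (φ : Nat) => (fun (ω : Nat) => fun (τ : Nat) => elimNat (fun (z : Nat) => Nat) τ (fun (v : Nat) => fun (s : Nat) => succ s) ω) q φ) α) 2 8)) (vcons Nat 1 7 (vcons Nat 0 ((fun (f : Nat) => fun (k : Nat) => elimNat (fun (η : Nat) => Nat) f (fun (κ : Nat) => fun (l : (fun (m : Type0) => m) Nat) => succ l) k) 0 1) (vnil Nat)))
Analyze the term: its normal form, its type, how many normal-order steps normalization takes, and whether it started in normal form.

reduced normal form:
  vcons Nat 2 22 (vcons Nat 1 7 (vcons Nat 0 1 (vnil Nat)))
inferred type:
  Vec Nat 3
reduction steps (normal order): 90
term was already normal: no
first contracted redex: a beta-redex


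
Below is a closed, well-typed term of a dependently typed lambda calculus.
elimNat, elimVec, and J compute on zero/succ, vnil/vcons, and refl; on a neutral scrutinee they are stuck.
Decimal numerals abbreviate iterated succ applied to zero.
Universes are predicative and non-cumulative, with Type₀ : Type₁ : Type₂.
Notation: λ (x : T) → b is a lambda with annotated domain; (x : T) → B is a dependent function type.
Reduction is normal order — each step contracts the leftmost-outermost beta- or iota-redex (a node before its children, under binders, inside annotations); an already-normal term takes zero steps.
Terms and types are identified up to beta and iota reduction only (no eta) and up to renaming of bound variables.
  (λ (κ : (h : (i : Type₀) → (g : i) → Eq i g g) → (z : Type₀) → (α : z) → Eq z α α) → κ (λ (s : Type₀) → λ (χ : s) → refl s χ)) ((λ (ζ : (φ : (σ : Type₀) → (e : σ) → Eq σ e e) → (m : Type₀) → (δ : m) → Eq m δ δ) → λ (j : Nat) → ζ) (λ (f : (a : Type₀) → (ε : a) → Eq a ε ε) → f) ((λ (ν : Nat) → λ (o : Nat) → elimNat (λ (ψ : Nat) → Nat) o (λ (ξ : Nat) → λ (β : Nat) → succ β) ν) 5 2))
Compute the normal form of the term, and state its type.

normal form:
  λ (κ : Type₀) → λ (h : κ) → refl κ h
the term's type:
  (κ : Type₀) → (h : κ) → Eq κ h h
observation: normalization takes exactly 4 steps under the normal-order strategy.


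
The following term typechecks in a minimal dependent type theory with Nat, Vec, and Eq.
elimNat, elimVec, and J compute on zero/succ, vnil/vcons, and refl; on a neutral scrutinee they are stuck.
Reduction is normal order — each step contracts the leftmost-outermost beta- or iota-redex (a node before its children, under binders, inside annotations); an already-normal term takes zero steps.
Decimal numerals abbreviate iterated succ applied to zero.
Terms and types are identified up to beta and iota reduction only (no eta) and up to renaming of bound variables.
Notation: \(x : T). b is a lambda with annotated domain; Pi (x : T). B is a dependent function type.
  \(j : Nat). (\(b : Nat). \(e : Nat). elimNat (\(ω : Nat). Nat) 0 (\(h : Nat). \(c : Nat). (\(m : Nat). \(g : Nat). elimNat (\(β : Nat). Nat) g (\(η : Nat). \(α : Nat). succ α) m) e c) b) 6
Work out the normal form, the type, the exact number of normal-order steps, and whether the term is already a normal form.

reduced normal form:
  \(j : Nat). \(b : Nat). elimNat (\(e : Nat). Nat) (elimNat (\(ω : Nat). Nat) (elimNat (\(h : Nat). Nat) (elimNat (\(c : Nat). Nat) (elimNat (\(m : Nat). Nat) (elimNat (\(g : Nat). Nat) 0 (\(β : Nat). \(η : Nat). succ η) b) (\(α : Nat). \(γ : Nat). succ γ) b) (\(θ : Nat). \(t : Nat). succ t) b) (\(z : Nat). \(δ : Nat). succ δ) b) (\(i : Nat). \(d : Nat). succ d) b) (\(τ : Nat). \(a : Nat). succ a) b
inferred type:
  Pi (j : Nat). Pi (b : Nat). Nat
normal-order step count: 32
term was already normal: no
first redex: a beta-redex


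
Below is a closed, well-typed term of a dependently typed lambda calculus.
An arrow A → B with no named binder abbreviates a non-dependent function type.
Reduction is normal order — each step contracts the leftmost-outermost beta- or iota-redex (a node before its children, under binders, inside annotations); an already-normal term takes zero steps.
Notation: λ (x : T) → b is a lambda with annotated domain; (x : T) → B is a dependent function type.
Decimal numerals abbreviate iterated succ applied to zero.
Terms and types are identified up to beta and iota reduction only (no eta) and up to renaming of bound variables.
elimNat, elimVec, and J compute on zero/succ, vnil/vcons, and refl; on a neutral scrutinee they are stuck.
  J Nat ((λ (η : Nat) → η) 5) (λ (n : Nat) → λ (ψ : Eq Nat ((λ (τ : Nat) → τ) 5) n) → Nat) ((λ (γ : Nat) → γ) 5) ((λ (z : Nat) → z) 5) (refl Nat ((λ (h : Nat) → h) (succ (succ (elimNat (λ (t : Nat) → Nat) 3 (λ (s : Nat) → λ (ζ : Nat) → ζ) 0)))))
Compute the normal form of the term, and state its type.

reduced normal form:
  5
the term's type:
  Nat


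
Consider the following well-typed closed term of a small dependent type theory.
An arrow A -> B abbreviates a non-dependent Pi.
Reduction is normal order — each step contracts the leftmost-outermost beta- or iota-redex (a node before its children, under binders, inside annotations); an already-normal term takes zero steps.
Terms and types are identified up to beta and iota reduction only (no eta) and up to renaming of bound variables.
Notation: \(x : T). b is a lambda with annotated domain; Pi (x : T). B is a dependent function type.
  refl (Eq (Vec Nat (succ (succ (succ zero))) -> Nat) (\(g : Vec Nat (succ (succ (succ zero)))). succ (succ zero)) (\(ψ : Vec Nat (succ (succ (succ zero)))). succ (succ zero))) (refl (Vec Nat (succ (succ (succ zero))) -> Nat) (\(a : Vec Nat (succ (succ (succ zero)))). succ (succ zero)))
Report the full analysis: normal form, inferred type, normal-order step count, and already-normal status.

normal form:
  refl (Eq (Vec Nat (succ (succ (succ zero))) -> Nat) (\(g : Vec Nat (succ (succ (succ zero)))). succ (succ zero)) (\(ψ : Vec Nat (succ (succ (succ zero)))). succ (succ zero))) (refl (Vec Nat (succ (succ (succ zero))) -> Nat) (\(a : Vec Nat (succ (succ (succ zero)))). succ (succ zero)))
inferred type:
  Eq (Eq (Vec Nat (succ (succ (succ zero))) -> Nat) (\(g : Vec Nat (succ (succ (succ zero)))). succ (succ zero)) (\(ψ : Vec Nat (succ (succ (succ zero)))). succ (succ zero))) (refl (Vec Nat (succ (succ (succ zero))) -> Nat) (\(a : Vec Nat (succ (succ (succ zero)))). succ (succ zero))) (refl (Vec Nat (succ (succ (succ zero))) -> Nat) (\(v : Vec Nat (succ (succ (succ zero)))). succ (succ zero)))
reduction steps (normal order): 0
term was already normal: yes


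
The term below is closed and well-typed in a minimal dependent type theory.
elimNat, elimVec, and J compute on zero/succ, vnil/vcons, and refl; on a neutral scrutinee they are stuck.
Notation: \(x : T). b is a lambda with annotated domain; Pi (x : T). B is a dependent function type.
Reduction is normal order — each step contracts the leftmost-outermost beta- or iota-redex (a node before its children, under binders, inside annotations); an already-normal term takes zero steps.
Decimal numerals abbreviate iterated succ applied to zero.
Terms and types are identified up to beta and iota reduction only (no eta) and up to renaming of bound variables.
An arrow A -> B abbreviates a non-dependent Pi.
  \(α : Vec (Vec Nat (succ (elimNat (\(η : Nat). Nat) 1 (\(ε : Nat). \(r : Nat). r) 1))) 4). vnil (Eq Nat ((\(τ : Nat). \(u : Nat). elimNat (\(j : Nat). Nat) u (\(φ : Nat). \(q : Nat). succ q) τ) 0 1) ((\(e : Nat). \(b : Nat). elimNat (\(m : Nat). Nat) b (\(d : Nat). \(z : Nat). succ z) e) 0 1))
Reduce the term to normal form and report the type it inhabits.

normal form:
  \(α : Vec (Vec Nat 2) 4). vnil (Eq Nat 1 1)
type:
  Vec (Vec Nat 2) 4 -> Vec (Eq Nat 1 1) 0


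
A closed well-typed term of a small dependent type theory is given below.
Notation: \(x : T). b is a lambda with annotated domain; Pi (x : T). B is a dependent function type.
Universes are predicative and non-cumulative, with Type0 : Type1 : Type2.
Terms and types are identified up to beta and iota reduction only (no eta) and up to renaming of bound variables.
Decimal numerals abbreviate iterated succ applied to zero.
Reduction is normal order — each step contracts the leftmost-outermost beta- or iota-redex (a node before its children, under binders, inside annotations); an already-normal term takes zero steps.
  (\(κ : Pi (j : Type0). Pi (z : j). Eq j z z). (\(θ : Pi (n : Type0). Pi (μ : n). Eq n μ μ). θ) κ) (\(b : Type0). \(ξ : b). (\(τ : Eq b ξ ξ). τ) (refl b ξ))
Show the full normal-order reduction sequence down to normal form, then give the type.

normal-order reduction sequence:
  (\(κ : Pi (j : Type0). Pi (z : j). Eq j z z). (\(θ : Pi (n : Type0). Pi (μ : n). Eq n μ μ). θ) κ) (\(b : Type0). \(ξ : b). (\(τ : Eq b ξ ξ). τ) (refl b ξ))
  ~> (\(κ : Pi (j : Type0). Pi (z : j). Eq j z z). κ) (\(θ : Type0). \(n : θ). (\(μ : Eq θ n n). μ) (refl θ n))
  ~> \(κ : Type0). \(j : κ). (\(z : Eq κ j j). z) (refl κ j)
  ~> \(κ : Type0). \(j : κ). refl κ j
the term's type:
  Pi (κ : Type0). Pi (j : κ). Eq κ j j


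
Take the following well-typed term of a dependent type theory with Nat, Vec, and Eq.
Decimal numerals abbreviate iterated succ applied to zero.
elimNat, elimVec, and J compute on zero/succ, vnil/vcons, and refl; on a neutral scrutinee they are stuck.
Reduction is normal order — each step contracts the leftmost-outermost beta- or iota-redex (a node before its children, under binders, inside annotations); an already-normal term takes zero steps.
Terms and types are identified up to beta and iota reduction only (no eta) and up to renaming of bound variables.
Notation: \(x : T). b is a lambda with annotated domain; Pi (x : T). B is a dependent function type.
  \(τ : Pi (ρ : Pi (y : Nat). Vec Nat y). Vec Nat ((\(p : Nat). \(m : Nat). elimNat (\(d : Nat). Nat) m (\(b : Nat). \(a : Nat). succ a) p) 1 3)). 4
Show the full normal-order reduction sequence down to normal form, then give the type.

reduction (normal order):
  \(τ : Pi (ρ : Pi (y : Nat). Vec Nat y). Vec Nat ((\(p : Nat). \(m : Nat). elimNat (\(d : Nat). Nat) m (\(b : Nat). \(a : Nat). succ a) p) 1 3)). 4
  ~> \(τ : Pi (ρ : Pi (y : Nat). Vec Nat y). Vec Nat ((\(p : Nat). elimNat (\(m : Nat). Nat) p (\(d : Nat). \(b : Nat). succ b) 1) 3)). 4
  ~> \(τ : Pi (ρ : Pi (y : Nat). Vec Nat y). Vec Nat (elimNat (\(p : Nat). Nat) 3 (\(m : Nat). \(d : Nat). succ d) 1)). 4
  ~> \(τ : Pi (ρ : Pi (y : Nat). Vec Nat y). Vec Nat ((\(p : Nat). \(m : Nat). succ m) 0 (elimNat (\(d : Nat). Nat) 3 (\(b : Nat). \(a : Nat). succ a) 0))). 4
  ~> \(τ : Pi (ρ : Pi (y : Nat). Vec Nat y). Vec Nat ((\(p : Nat). succ p) (elimNat (\(m : Nat). Nat) 3 (\(d : Nat). \(b : Nat). succ b) 0))). 4
  ~> \(τ : Pi (ρ : Pi (y : Nat). Vec Nat y). Vec Nat (succ (elimNat (\(p : Nat). Nat) 3 (\(m : Nat). \(d : Nat). succ d) 0))). 4
  ~> \(τ : Pi (ρ : Pi (y : Nat). Vec Nat y). Vec Nat 4). 4
inferred type:
  Pi (τ : Pi (ρ : Pi (y : Nat). Vec Nat y). Vec Nat 4). Nat


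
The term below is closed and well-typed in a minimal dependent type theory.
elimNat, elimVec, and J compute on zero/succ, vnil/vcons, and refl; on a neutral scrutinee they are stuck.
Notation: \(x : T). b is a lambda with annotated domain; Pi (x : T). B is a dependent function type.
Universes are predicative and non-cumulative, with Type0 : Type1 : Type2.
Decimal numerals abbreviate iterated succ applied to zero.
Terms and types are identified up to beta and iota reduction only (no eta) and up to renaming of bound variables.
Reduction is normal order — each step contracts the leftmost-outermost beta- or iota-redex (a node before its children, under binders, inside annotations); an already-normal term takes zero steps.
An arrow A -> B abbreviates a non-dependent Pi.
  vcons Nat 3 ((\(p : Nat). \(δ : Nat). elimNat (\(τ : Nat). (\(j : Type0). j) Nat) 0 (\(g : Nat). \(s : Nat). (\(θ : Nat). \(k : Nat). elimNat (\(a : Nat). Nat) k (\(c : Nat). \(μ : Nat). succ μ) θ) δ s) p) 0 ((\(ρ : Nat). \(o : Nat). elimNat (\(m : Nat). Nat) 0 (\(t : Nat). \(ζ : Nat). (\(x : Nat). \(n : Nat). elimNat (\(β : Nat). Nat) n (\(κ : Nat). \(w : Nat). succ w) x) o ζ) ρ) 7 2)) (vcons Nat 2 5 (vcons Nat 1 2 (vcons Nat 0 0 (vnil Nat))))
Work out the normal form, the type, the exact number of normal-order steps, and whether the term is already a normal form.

normal form:
  vcons Nat 3 0 (vcons Nat 2 5 (vcons Nat 1 2 (vcons Nat 0 0 (vnil Nat))))
the term's type:
  Vec Nat 4
reduction steps (normal order): 3
started in normal form: no
first contracted redex: a beta-redex


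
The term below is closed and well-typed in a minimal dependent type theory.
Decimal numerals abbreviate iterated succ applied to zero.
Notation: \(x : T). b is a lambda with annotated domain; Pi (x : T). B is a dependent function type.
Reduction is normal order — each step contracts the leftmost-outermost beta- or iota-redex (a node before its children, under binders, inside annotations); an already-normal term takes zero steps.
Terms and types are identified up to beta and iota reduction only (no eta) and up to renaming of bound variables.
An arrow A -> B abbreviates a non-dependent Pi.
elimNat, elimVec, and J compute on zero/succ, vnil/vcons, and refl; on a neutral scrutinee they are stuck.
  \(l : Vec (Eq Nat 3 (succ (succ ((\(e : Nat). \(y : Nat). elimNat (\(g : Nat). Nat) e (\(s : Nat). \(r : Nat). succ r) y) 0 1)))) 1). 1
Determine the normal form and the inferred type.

normal form:
  \(l : Vec (Eq Nat 3 3) 1). 1
inferred type:
  Vec (Eq Nat 3 3) 1 -> Nat


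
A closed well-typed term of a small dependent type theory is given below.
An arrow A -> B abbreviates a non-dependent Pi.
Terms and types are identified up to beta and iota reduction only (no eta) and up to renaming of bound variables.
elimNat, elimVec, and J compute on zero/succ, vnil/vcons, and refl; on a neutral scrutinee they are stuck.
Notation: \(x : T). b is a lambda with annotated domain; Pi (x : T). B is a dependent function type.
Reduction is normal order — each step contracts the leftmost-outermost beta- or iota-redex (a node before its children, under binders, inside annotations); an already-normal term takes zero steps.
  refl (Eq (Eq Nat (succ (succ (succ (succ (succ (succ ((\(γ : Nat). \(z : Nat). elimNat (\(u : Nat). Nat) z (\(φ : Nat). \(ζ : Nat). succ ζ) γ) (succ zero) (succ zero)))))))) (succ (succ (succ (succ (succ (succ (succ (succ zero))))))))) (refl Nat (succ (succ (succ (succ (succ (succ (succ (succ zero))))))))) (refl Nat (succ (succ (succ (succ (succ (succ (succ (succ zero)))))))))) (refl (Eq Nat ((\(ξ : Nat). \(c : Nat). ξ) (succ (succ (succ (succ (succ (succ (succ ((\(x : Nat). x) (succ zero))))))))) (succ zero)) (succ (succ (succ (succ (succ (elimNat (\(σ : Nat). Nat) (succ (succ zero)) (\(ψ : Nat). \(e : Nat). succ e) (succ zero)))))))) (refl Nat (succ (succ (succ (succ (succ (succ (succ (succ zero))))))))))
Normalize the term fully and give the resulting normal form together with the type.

resulting normal form:
  refl (Eq (Eq Nat (succ (succ (succ (succ (succ (succ (succ (succ zero)))))))) (succ (succ (succ (succ (succ (succ (succ (succ zero))))))))) (refl Nat (succ (succ (succ (succ (succ (succ (succ (succ zero))))))))) (refl Nat (succ (succ (succ (succ (succ (succ (succ (succ zero)))))))))) (refl (Eq Nat (succ (succ (succ (succ (succ (succ (succ (succ zero)))))))) (succ (succ (succ (succ (succ (succ (succ (succ zero))))))))) (refl Nat (succ (succ (succ (succ (succ (succ (succ (succ zero))))))))))
type:
  Eq (Eq (Eq Nat (succ (succ (succ (succ (succ (succ (succ (succ zero)))))))) (succ (succ (succ (succ (succ (succ (succ (succ zero))))))))) (refl Nat (succ (succ (succ (succ (succ (succ (succ (succ zero))))))))) (refl Nat (succ (succ (succ (succ (succ (succ (succ (succ zero)))))))))) (refl (Eq Nat (succ (succ (succ (succ (succ (succ (succ (succ zero)))))))) (succ (succ (succ (succ (succ (succ (succ (succ zero))))))))) (refl Nat (succ (succ (succ (succ (succ (succ (succ (succ zero)))))))))) (refl (Eq Nat (succ (succ (succ (succ (succ (succ (succ (succ zero)))))))) (succ (succ (succ (succ (succ (succ (succ (succ zero))))))))) (refl Nat (succ (succ (succ (succ (succ (succ (succ (succ zero))))))))))
observation: the leftmost-outermost redex is a beta-redex, and normalization takes 13 steps.


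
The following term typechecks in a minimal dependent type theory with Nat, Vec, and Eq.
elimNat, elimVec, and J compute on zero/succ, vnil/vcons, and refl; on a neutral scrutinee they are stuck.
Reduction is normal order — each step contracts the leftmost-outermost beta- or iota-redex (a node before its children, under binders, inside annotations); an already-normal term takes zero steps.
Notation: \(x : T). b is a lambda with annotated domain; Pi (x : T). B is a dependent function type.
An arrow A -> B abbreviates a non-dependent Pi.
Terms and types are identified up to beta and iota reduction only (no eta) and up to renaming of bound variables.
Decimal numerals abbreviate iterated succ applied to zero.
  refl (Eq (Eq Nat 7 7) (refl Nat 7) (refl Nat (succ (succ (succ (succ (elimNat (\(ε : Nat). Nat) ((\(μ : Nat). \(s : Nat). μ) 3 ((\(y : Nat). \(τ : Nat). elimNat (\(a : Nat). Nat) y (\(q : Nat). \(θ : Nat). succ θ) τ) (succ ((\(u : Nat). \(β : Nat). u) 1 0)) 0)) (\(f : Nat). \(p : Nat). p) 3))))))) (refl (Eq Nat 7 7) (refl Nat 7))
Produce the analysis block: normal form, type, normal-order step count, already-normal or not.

normal form:
  refl (Eq (Eq Nat 7 7) (refl Nat 7) (refl Nat 7)) (refl (Eq Nat 7 7) (refl Nat 7))
inferred type:
  Eq (Eq (Eq Nat 7 7) (refl Nat 7) (refl Nat 7)) (refl (Eq Nat 7 7) (refl Nat 7)) (refl (Eq Nat 7 7) (refl Nat 7))
normal-order step count: 12
term was already normal: no
first contracted redex: an elimNat iota-redex


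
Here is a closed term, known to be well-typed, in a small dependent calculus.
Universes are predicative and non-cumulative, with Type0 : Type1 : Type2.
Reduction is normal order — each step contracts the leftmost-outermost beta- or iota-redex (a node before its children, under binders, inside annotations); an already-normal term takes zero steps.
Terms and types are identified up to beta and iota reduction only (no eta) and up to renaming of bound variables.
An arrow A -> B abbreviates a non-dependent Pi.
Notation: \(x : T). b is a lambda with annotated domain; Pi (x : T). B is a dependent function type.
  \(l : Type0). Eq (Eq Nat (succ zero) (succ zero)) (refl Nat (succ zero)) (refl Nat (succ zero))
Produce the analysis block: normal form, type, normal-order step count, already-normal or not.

resulting normal form:
  \(l : Type0). Eq (Eq Nat (succ zero) (succ zero)) (refl Nat (succ zero)) (refl Nat (succ zero))
the term's type:
  Type0 -> Type0
steps to reach normal form (normal order): 0
started in normal form: yes


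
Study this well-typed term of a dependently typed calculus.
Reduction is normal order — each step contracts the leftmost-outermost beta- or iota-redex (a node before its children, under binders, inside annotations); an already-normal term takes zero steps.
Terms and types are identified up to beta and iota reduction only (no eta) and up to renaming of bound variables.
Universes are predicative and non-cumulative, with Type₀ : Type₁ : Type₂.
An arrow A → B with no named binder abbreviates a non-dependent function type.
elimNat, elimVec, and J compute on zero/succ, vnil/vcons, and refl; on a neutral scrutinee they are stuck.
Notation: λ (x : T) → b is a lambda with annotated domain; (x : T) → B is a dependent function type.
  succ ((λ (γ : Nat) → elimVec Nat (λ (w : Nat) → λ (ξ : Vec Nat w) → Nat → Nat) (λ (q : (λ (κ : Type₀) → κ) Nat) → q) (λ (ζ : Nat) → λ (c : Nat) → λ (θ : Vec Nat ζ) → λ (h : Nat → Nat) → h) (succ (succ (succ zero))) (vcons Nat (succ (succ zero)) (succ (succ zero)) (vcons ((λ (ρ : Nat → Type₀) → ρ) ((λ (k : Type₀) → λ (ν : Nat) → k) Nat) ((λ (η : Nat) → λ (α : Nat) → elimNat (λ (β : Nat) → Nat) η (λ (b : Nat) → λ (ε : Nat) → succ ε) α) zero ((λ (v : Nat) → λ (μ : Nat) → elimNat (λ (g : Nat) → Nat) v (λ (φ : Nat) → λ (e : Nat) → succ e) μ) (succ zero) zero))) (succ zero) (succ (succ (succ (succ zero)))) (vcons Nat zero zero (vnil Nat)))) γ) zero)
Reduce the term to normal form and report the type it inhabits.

resulting normal form:
  succ zero
type:
  Nat
observation: the leftmost-outermost redex is a beta-redex, and normalization takes 18 steps.


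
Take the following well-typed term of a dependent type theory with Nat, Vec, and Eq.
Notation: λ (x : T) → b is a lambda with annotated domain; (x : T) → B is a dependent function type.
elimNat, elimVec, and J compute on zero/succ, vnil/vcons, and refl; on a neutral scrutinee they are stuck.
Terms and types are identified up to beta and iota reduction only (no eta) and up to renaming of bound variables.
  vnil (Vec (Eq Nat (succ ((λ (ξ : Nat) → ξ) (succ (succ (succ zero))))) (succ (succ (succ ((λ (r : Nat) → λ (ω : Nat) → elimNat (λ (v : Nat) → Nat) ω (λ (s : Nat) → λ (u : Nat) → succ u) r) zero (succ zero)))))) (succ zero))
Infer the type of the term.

the term's type:
  Vec (Vec (Eq Nat (succ (succ (succ (succ zero)))) (succ (succ (succ (succ zero))))) (succ zero)) zero


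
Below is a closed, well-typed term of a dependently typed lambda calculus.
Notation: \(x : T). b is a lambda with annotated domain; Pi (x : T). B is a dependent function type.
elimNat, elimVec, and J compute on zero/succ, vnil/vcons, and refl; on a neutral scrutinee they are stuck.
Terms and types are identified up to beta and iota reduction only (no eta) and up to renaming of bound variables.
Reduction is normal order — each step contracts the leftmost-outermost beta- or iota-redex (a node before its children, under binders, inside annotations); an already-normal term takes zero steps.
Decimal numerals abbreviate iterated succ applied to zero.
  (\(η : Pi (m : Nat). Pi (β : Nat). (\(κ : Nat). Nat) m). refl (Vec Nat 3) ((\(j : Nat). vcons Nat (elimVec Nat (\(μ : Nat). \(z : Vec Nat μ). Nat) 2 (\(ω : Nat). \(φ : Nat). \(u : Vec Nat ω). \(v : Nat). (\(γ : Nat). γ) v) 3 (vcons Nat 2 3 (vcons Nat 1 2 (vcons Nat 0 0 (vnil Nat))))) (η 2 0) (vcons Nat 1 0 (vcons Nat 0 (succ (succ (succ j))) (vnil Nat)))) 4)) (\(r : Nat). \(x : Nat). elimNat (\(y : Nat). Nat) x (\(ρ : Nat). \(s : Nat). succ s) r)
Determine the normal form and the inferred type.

resulting normal form:
  refl (Vec Nat 3) (vcons Nat 2 2 (vcons Nat 1 0 (vcons Nat 0 7 (vnil Nat))))
inferred type:
  Eq (Vec Nat 3) (vcons Nat 2 2 (vcons Nat 1 0 (vcons Nat 0 7 (vnil Nat)))) (vcons Nat 2 2 (vcons Nat 1 0 (vcons Nat 0 7 (vnil Nat))))


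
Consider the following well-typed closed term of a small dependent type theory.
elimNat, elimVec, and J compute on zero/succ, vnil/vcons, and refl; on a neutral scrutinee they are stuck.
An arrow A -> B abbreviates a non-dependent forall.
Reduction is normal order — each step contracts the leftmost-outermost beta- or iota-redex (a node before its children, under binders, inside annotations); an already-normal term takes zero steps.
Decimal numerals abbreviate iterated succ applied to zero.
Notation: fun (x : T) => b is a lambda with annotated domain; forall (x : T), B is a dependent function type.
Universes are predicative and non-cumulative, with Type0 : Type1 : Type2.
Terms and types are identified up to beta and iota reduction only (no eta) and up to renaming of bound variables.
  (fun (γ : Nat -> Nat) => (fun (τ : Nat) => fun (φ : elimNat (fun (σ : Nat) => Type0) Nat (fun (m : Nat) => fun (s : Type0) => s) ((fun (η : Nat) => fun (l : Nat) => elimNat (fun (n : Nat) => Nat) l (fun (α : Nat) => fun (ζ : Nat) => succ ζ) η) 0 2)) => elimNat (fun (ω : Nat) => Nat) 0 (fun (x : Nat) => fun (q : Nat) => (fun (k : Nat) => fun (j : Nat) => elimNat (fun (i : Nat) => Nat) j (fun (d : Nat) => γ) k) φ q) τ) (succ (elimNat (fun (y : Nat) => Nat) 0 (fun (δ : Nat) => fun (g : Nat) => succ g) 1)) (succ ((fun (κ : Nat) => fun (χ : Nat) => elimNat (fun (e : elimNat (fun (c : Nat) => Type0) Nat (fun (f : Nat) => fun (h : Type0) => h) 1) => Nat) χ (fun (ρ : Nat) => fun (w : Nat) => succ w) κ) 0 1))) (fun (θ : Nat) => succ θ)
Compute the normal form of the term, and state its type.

normal form:
  4
inferred type:
  Nat
observation: the first redex contracted is a beta-redex; the normal form is reached in 38 normal-order steps.


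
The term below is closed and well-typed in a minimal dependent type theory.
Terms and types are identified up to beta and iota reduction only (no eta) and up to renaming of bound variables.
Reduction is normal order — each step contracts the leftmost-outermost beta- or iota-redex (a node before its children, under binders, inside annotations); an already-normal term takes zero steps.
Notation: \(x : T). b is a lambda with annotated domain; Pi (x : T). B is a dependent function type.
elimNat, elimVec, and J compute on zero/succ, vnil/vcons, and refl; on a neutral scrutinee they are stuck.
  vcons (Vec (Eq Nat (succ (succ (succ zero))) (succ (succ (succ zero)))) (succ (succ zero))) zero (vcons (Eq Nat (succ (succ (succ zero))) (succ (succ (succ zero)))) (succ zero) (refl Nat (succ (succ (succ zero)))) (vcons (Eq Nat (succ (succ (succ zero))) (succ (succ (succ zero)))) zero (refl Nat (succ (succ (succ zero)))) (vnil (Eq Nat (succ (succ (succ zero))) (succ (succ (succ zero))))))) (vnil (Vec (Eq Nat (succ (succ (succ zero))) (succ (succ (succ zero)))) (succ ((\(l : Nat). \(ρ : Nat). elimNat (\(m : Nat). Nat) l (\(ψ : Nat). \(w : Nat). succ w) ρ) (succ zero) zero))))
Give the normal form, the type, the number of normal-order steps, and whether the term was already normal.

resulting normal form:
  vcons (Vec (Eq Nat (succ (succ (succ zero))) (succ (succ (succ zero)))) (succ (succ zero))) zero (vcons (Eq Nat (succ (succ (succ zero))) (succ (succ (succ zero)))) (succ zero) (refl Nat (succ (succ (succ zero)))) (vcons (Eq Nat (succ (succ (succ zero))) (succ (succ (succ zero)))) zero (refl Nat (succ (succ (succ zero)))) (vnil (Eq Nat (succ (succ (succ zero))) (succ (succ (succ zero))))))) (vnil (Vec (Eq Nat (succ (succ (succ zero))) (succ (succ (succ zero)))) (succ (succ zero))))
the term's type:
  Vec (Vec (Eq Nat (succ (succ (succ zero))) (succ (succ (succ zero)))) (succ (succ zero))) (succ zero)
reduction steps (normal order): 3
already normal: no
first contracted redex: a beta-redex


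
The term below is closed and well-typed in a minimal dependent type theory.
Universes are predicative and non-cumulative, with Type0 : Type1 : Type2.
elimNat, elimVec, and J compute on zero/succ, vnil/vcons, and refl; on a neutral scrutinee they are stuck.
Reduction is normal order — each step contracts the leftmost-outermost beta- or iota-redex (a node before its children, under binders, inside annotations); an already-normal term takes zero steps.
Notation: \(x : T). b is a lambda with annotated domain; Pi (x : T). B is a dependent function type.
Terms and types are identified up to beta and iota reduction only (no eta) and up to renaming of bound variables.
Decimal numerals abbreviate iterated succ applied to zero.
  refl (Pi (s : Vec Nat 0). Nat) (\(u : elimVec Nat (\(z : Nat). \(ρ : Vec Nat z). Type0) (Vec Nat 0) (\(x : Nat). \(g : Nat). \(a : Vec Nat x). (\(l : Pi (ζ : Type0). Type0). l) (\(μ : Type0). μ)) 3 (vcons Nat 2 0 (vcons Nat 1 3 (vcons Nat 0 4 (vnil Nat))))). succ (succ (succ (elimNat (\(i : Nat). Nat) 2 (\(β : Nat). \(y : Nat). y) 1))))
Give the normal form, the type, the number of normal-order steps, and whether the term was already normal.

reduced normal form:
  refl (Pi (s : Vec Nat 0). Nat) (\(u : Vec Nat 0). 5)
type:
  Eq (Pi (s : Vec Nat 0). Nat) (\(u : Vec Nat 0). 5) (\(z : Vec Nat 0). 5)
steps to reach normal form (normal order): 23
term was already normal: no
first redex: an elimVec iota-redex


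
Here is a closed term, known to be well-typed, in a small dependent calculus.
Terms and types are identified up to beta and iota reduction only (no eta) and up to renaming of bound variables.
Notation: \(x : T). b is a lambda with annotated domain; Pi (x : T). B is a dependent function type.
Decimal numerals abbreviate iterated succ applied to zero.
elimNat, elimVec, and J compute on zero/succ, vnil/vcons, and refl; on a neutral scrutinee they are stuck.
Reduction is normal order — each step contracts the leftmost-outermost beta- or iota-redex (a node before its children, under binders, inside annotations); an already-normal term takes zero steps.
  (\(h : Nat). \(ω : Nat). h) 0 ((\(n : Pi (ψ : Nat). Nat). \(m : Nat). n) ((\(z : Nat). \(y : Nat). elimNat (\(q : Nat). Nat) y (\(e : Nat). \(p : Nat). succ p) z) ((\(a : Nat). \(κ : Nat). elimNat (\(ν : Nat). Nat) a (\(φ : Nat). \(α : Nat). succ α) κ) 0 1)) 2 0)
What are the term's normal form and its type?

reduced normal form:
  0
the term's type:
  Nat


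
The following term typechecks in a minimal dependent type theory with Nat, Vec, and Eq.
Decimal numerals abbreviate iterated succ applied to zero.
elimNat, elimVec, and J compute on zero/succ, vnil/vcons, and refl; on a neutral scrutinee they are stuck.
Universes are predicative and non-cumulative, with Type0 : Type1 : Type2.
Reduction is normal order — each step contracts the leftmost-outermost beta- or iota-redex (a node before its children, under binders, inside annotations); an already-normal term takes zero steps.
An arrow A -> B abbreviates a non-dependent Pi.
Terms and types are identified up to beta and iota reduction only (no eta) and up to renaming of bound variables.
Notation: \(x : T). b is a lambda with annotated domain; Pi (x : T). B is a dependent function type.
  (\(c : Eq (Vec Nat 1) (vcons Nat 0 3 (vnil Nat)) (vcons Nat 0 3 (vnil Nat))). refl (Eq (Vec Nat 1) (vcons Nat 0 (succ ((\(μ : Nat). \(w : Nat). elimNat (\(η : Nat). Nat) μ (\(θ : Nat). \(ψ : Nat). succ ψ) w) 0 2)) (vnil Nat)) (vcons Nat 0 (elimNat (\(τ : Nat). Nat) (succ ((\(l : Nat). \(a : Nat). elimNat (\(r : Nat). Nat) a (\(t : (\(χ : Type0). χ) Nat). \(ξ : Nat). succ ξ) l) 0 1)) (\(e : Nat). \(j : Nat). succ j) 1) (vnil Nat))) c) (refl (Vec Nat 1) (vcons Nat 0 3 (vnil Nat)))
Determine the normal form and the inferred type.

resulting normal form:
  refl (Eq (Vec Nat 1) (vcons Nat 0 3 (vnil Nat)) (vcons Nat 0 3 (vnil Nat))) (refl (Vec Nat 1) (vcons Nat 0 3 (vnil Nat)))
type:
  Eq (Eq (Vec Nat 1) (vcons Nat 0 3 (vnil Nat)) (vcons Nat 0 3 (vnil Nat))) (refl (Vec Nat 1) (vcons Nat 0 3 (vnil Nat))) (refl (Vec Nat 1) (vcons Nat 0 3 (vnil Nat)))
observation: 17 normal-order steps separate the term from its normal form.


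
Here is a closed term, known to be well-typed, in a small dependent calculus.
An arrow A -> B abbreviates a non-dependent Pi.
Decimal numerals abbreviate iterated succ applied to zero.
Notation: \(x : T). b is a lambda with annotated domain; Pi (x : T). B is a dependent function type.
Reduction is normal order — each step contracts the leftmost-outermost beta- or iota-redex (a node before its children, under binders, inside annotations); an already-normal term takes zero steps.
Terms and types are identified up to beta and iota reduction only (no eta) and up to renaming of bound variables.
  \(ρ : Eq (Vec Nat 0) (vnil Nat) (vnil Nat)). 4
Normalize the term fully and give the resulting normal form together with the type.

normal form:
  \(ρ : Eq (Vec Nat 0) (vnil Nat) (vnil Nat)). 4
the term's type:
  Eq (Vec Nat 0) (vnil Nat) (vnil Nat) -> Nat
observation: no redex remains anywhere in the term; it is its own normal form.


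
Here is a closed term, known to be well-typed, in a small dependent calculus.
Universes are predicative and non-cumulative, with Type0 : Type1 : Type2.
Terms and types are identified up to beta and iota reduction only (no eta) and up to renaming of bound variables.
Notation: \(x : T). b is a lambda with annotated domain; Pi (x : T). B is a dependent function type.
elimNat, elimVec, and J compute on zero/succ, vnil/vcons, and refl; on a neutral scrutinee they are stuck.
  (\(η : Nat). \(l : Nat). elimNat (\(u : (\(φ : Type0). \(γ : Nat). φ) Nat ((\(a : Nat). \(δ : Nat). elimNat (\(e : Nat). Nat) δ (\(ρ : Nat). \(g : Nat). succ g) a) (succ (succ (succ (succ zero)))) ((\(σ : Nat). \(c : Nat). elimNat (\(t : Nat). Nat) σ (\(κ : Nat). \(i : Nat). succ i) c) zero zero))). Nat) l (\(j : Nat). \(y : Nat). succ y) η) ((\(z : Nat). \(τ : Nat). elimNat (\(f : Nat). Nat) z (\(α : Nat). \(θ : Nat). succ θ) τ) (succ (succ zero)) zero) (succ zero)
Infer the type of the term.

type:
  Nat


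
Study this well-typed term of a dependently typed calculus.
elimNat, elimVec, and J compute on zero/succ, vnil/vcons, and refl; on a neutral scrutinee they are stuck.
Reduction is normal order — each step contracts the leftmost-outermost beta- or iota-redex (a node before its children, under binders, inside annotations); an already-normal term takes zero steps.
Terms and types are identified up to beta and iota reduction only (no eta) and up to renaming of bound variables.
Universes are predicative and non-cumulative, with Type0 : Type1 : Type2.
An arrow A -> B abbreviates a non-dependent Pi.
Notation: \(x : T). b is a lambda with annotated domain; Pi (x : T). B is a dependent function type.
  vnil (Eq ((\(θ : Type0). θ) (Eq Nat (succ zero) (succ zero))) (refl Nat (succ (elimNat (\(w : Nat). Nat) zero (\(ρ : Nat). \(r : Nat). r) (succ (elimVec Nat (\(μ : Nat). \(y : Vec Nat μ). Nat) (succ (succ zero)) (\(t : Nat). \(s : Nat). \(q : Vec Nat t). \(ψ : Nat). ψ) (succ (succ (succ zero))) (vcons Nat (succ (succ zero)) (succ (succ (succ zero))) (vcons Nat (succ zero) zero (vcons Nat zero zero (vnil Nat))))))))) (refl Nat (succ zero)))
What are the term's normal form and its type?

reduced normal form:
  vnil (Eq (Eq Nat (succ zero) (succ zero)) (refl Nat (succ zero)) (refl Nat (succ zero)))
the term's type:
  Vec (Eq (Eq Nat (succ zero) (succ zero)) (refl Nat (succ zero)) (refl Nat (succ zero))) zero


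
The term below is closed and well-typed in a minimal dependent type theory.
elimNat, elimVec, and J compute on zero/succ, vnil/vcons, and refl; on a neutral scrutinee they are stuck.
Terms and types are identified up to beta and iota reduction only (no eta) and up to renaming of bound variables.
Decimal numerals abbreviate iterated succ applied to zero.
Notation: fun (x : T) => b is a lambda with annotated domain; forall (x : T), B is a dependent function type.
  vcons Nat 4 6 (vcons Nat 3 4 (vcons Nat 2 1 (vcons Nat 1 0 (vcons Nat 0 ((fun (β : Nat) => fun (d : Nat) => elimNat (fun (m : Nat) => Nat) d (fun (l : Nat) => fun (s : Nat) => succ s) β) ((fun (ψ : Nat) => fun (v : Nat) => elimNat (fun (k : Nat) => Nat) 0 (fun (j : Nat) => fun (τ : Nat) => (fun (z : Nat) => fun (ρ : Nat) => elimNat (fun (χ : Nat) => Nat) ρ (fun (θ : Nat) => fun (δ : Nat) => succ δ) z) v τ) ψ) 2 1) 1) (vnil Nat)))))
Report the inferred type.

type:
  Vec Nat 5


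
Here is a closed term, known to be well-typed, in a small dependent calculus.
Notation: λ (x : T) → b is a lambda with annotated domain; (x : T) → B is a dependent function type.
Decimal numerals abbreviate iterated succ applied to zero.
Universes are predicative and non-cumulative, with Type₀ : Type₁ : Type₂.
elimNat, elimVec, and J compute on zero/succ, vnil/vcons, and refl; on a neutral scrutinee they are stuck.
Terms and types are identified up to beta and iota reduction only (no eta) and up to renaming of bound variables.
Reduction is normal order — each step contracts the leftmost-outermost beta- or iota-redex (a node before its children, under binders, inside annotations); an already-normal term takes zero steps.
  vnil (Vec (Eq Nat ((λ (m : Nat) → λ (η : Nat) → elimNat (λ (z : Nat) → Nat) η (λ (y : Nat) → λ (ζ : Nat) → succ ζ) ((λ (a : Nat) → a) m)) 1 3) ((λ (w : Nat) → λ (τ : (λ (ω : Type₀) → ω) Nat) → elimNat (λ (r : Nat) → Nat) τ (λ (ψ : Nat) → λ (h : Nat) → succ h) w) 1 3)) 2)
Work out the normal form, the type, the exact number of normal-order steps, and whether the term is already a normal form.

normal form:
  vnil (Vec (Eq Nat 4 4) 2)
inferred type:
  Vec (Vec (Eq Nat 4 4) 2) 0
normal-order step count: 13
already normal: no
first contracted redex: a beta-redex


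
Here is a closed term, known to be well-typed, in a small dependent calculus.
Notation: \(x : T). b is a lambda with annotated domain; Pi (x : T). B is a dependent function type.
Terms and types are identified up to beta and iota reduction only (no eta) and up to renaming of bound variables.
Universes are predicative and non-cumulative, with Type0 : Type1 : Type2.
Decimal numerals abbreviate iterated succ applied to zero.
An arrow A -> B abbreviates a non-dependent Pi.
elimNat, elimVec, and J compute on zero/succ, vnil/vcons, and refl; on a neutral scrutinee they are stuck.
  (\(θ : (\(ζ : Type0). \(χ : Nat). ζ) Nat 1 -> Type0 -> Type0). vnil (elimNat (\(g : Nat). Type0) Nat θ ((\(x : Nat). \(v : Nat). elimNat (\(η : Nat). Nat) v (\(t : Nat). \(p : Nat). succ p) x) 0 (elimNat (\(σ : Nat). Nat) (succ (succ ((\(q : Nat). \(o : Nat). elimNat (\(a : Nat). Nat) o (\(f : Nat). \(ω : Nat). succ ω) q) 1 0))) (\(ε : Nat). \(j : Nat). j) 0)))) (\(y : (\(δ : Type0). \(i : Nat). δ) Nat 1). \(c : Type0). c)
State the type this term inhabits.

inferred type:
  Vec Nat 0


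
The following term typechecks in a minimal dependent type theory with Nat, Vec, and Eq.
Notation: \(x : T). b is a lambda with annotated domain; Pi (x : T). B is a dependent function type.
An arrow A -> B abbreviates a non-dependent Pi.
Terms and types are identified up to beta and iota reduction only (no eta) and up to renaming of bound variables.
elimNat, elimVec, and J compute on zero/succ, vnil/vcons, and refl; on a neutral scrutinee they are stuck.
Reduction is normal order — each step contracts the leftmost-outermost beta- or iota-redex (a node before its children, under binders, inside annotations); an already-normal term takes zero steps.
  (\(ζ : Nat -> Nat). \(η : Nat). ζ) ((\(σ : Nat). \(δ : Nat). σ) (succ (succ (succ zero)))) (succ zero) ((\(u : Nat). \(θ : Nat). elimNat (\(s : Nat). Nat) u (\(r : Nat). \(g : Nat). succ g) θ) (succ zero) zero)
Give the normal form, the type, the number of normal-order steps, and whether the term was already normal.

reduced normal form:
  succ (succ (succ zero))
type:
  Nat
steps to reach normal form (normal order): 4
term was already normal: no
first contracted redex: a beta-redex


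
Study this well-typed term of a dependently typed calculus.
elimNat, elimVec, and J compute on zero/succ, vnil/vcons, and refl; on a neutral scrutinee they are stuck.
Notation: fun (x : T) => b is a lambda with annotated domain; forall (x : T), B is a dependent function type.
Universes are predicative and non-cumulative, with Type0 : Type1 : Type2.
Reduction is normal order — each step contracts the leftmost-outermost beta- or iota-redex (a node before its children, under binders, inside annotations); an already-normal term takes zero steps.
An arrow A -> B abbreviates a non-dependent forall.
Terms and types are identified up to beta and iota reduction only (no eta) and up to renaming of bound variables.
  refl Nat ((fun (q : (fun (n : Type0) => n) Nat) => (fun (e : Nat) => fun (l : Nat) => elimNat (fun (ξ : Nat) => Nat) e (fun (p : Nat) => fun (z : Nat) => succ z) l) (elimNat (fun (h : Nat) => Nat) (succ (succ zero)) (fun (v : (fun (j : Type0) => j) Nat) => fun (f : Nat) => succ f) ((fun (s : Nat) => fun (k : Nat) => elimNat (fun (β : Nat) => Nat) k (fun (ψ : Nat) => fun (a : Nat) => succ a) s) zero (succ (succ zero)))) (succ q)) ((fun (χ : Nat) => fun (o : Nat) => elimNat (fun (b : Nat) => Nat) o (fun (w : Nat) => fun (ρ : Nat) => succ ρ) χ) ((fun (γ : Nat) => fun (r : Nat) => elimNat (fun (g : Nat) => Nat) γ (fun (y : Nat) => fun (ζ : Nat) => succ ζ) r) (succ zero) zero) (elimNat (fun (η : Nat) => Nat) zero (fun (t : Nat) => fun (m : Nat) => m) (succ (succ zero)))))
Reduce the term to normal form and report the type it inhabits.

resulting normal form:
  refl Nat (succ (succ (succ (succ (succ (succ zero))))))
the term's type:
  Eq Nat (succ (succ (succ (succ (succ (succ zero)))))) (succ (succ (succ (succ (succ (succ zero))))))
observation: 37 normal-order steps normalize the term, beginning with a beta-redex.
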